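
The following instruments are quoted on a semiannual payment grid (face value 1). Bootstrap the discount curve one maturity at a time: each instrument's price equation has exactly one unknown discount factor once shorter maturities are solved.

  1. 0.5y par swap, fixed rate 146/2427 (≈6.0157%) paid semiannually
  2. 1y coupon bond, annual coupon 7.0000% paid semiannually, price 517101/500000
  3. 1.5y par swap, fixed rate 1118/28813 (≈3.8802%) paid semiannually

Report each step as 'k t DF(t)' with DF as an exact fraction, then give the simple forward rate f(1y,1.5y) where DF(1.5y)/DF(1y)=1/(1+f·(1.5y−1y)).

step 1 [0.5y] swap r/2=73/2427: DF=(1 − 73/2427·(0))/(1+73/2427) = 2427/2500 ≈ 0.970800
step 2 [1y] bond c/2=7/200: DF=(517101/500000 − 7/200·(0.970800))/(1+7/200) = 604/625 ≈ 0.966400
step 3 [1.5y] swap r/2=559/28813: DF=(1 − 559/28813·(0.970800+0.966400))/(1+559/28813) = 9441/10000 ≈ 0.944100

1 1/2 2427/2500
2 1 604/625
3 3/2 9441/10000
f(1y,1.5y) = ((604/625)/(9441/10000) − 1)/(1/2) = 446/9441 ≈ 4.7241%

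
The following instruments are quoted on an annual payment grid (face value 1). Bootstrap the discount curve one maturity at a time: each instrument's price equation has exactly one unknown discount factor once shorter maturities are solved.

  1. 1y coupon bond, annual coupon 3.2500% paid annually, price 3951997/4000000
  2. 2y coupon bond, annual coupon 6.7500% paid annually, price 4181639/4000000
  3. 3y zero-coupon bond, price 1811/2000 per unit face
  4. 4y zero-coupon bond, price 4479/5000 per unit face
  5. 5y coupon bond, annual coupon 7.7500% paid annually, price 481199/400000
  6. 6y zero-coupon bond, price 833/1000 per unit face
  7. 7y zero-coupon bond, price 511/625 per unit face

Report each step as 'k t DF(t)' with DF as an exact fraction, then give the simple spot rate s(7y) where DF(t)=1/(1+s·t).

1 1 9569/10000
2 2 2297/2500
3 3 1811/2000
4 4 4479/5000
5 5 213/250
6 6 833/1000
7 7 511/625
s(7y) = (1/(511/625) − 1)/(7) = 114/3577 ≈ 3.1870%

step 1 [1y] bond c/1=13/400: DF=(3951997/4000000 − 13/400·(0))/(1+13/400) = 9569/10000 ≈ 0.956900
step 2 [2y] bond c/1=27/400: DF=(4181639/4000000 − 27/400·(0.956900))/(1+27/400) = 2297/2500 ≈ 0.918800
step 3 [3y] zero: DF = P = 1811/2000 ≈ 0.905500
step 4 [4y] zero: DF = P = 4479/5000 ≈ 0.895800
step 5 [5y] bond c/1=31/400: DF=(481199/400000 − 31/400·(0.956900+0.918800+0.905500+0.895800))/(1+31/400) = 213/250 ≈ 0.852000
step 6 [6y] zero: DF = P = 833/1000 ≈ 0.833000
step 7 [7y] zero: DF = P = 511/625 ≈ 0.817600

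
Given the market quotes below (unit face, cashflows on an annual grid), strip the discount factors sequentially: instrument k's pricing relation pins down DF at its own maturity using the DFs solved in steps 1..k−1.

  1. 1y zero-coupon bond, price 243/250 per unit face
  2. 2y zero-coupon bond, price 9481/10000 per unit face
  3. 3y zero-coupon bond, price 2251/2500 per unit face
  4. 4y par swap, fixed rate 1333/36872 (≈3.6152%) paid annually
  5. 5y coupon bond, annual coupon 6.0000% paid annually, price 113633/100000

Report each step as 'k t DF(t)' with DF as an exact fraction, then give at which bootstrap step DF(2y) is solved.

1 1 243/250
2 2 9481/10000
3 3 2251/2500
4 4 8667/10000
5 5 8633/10000
DF(2y) is solved at step 2

step 1 [1y] zero: DF = P = 243/250 ≈ 0.972000
step 2 [2y] zero: DF = P = 9481/10000 ≈ 0.948100
step 3 [3y] zero: DF = P = 2251/2500 ≈ 0.900400
step 4 [4y] swap r/1=1333/36872: DF=(1 − 1333/36872·(0.972000+0.948100+0.900400))/(1+1333/36872) = 8667/10000 ≈ 0.866700
step 5 [5y] bond c/1=3/50: DF=(113633/100000 − 3/50·(0.972000+0.948100+0.900400+0.866700))/(1+3/50) = 8633/10000 ≈ 0.863300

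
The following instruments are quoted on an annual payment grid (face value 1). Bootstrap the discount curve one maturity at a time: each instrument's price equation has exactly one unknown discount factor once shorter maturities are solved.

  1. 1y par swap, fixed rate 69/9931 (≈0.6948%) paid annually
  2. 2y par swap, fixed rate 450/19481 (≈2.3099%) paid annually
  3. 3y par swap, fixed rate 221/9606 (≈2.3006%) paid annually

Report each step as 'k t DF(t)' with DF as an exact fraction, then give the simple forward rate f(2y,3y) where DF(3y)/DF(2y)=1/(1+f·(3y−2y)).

1 1 9931/10000
2 2 191/200
3 3 9337/10000
f(2y,3y) = ((191/200)/(9337/10000) − 1)/(1) = 213/9337 ≈ 2.2812%

step 1 [1y] swap r/1=69/9931: DF=(1 − 69/9931·(0))/(1+69/9931) = 9931/10000 ≈ 0.993100
step 2 [2y] swap r/1=450/19481: DF=(1 − 450/19481·(0.993100))/(1+450/19481) = 191/200 ≈ 0.955000
step 3 [3y] swap r/1=221/9606: DF=(1 − 221/9606·(0.993100+0.955000))/(1+221/9606) = 9337/10000 ≈ 0.933700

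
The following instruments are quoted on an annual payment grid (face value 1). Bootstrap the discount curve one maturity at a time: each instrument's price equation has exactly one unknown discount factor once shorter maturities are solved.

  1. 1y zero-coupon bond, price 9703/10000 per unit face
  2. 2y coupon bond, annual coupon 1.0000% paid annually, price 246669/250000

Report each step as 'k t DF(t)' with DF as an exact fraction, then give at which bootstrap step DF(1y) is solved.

1 1 9703/10000
2 2 9673/10000
DF(1y) is solved at step 1

step 1 [1y] zero: DF = P = 9703/10000 ≈ 0.970300
step 2 [2y] bond c/1=1/100: DF=(246669/250000 − 1/100·(0.970300))/(1+1/100) = 9673/10000 ≈ 0.967300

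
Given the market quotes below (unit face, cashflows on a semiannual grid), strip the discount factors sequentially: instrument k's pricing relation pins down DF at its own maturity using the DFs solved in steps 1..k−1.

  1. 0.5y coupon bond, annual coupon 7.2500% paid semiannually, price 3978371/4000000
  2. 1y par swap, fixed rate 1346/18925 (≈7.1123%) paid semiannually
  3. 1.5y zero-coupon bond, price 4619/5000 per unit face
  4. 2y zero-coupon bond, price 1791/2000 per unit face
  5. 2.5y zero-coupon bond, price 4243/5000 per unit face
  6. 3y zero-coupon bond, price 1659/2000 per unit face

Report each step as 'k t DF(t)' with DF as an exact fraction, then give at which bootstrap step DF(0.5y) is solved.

step 1 [0.5y] bond c/2=29/800: DF=(3978371/4000000 − 29/800·(0))/(1+29/800) = 4799/5000 ≈ 0.959800
step 2 [1y] swap r/2=673/18925: DF=(1 − 673/18925·(0.959800))/(1+673/18925) = 9327/10000 ≈ 0.932700
step 3 [1.5y] zero: DF = P = 4619/5000 ≈ 0.923800
step 4 [2y] zero: DF = P = 1791/2000 ≈ 0.895500
step 5 [2.5y] zero: DF = P = 4243/5000 ≈ 0.848600
step 6 [3y] zero: DF = P = 1659/2000 ≈ 0.829500

1 1/2 4799/5000
2 1 9327/10000
3 3/2 4619/5000
4 2 1791/2000
5 5/2 4243/5000
6 3 1659/2000
DF(0.5y) is solved at step 1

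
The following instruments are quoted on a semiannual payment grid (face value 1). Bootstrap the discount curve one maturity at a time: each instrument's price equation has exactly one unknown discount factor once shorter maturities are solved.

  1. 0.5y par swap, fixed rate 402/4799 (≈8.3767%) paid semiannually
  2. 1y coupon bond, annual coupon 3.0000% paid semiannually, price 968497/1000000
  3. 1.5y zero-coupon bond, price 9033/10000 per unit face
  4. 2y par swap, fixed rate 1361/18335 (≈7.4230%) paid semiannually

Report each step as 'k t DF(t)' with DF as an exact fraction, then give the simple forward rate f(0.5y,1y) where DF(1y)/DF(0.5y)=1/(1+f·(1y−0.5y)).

1 1/2 4799/5000
2 1 47/50
3 3/2 9033/10000
4 2 8639/10000
f(0.5y,1y) = ((4799/5000)/(47/50) − 1)/(1/2) = 99/2350 ≈ 4.2128%

step 1 [0.5y] swap r/2=201/4799: DF=(1 − 201/4799·(0))/(1+201/4799) = 4799/5000 ≈ 0.959800
step 2 [1y] bond c/2=3/200: DF=(968497/1000000 − 3/200·(0.959800))/(1+3/200) = 47/50 ≈ 0.940000
step 3 [1.5y] zero: DF = P = 9033/10000 ≈ 0.903300
step 4 [2y] swap r/2=1361/36670: DF=(1 − 1361/36670·(0.959800+0.940000+0.903300))/(1+1361/36670) = 8639/10000 ≈ 0.863900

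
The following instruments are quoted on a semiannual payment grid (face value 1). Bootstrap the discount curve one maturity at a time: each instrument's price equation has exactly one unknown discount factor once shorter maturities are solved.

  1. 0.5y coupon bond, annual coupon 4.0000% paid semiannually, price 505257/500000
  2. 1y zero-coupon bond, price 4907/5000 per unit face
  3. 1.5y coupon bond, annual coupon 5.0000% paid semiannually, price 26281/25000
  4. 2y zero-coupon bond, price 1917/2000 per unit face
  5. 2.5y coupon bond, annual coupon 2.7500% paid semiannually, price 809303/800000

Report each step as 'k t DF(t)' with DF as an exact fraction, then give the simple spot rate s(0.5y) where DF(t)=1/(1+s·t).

step 1 [0.5y] bond c/2=1/50: DF=(505257/500000 − 1/50·(0))/(1+1/50) = 9907/10000 ≈ 0.990700
step 2 [1y] zero: DF = P = 4907/5000 ≈ 0.981400
step 3 [1.5y] bond c/2=1/40: DF=(26281/25000 − 1/40·(0.990700+0.981400))/(1+1/40) = 391/400 ≈ 0.977500
step 4 [2y] zero: DF = P = 1917/2000 ≈ 0.958500
step 5 [2.5y] bond c/2=11/800: DF=(809303/800000 − 11/800·(0.990700+0.981400+0.977500+0.958500))/(1+11/800) = 9449/10000 ≈ 0.944900

1 1/2 9907/10000
2 1 4907/5000
3 3/2 391/400
4 2 1917/2000
5 5/2 9449/10000
s(0.5y) = (1/(9907/10000) − 1)/(1/2) = 186/9907 ≈ 1.8775%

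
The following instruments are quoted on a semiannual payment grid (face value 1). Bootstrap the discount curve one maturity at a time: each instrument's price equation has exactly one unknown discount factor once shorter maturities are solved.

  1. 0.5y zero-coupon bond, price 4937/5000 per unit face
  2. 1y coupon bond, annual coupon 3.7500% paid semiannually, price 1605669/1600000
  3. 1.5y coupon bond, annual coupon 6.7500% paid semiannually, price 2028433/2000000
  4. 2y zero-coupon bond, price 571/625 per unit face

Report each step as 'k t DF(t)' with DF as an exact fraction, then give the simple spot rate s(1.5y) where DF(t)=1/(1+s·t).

1 1/2 4937/5000
2 1 9669/10000
3 3/2 9173/10000
4 2 571/625
s(1.5y) = (1/(9173/10000) − 1)/(3/2) = 1654/27519 ≈ 6.0104%

step 1 [0.5y] zero: DF = P = 4937/5000 ≈ 0.987400
step 2 [1y] bond c/2=3/160: DF=(1605669/1600000 − 3/160·(0.987400))/(1+3/160) = 9669/10000 ≈ 0.966900
step 3 [1.5y] bond c/2=27/800: DF=(2028433/2000000 − 27/800·(0.987400+0.966900))/(1+27/800) = 9173/10000 ≈ 0.917300
step 4 [2y] zero: DF = P = 571/625 ≈ 0.913600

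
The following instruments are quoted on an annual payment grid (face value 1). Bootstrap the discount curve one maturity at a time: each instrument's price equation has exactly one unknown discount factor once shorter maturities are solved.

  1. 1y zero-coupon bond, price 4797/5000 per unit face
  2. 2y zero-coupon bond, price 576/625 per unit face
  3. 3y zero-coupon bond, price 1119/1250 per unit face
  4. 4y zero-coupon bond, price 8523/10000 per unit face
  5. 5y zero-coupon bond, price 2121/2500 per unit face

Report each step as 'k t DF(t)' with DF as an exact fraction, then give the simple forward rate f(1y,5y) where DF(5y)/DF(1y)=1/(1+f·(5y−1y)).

1 1 4797/5000
2 2 576/625
3 3 1119/1250
4 4 8523/10000
5 5 2121/2500
f(1y,5y) = ((4797/5000)/(2121/2500) − 1)/(4) = 185/5656 ≈ 3.2709%

step 1 [1y] zero: DF = P = 4797/5000 ≈ 0.959400
step 2 [2y] zero: DF = P = 576/625 ≈ 0.921600
step 3 [3y] zero: DF = P = 1119/1250 ≈ 0.895200
step 4 [4y] zero: DF = P = 8523/10000 ≈ 0.852300
step 5 [5y] zero: DF = P = 2121/2500 ≈ 0.848400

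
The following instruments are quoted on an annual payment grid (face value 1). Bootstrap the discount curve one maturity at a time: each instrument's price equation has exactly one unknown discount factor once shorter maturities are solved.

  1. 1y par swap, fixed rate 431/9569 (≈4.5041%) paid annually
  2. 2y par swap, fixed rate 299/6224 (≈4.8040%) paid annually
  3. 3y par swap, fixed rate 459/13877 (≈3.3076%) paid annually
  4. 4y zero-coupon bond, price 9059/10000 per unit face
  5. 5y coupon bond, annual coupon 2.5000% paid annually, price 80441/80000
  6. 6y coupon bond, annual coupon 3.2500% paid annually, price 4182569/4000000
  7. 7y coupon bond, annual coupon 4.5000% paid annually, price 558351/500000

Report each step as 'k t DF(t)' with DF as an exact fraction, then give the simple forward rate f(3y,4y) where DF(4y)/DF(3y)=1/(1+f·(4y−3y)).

1 1 9569/10000
2 2 9103/10000
3 3 4541/5000
4 4 9059/10000
5 5 557/625
6 6 543/625
7 7 8343/10000
f(3y,4y) = ((4541/5000)/(9059/10000) − 1)/(1) = 23/9059 ≈ 0.2539%

step 1 [1y] swap r/1=431/9569: DF=(1 − 431/9569·(0))/(1+431/9569) = 9569/10000 ≈ 0.956900
step 2 [2y] swap r/1=299/6224: DF=(1 − 299/6224·(0.956900))/(1+299/6224) = 9103/10000 ≈ 0.910300
step 3 [3y] swap r/1=459/13877: DF=(1 − 459/13877·(0.956900+0.910300))/(1+459/13877) = 4541/5000 ≈ 0.908200
step 4 [4y] zero: DF = P = 9059/10000 ≈ 0.905900
step 5 [5y] bond c/1=1/40: DF=(80441/80000 − 1/40·(0.956900+0.910300+0.908200+0.905900))/(1+1/40) = 557/625 ≈ 0.891200
step 6 [6y] bond c/1=13/400: DF=(4182569/4000000 − 13/400·(0.956900+0.910300+0.908200+0.905900+0.891200))/(1+13/400) = 543/625 ≈ 0.868800
step 7 [7y] bond c/1=9/200: DF=(558351/500000 − 9/200·(0.956900+0.910300+0.908200+0.905900+0.891200+0.868800))/(1+9/200) = 8343/10000 ≈ 0.834300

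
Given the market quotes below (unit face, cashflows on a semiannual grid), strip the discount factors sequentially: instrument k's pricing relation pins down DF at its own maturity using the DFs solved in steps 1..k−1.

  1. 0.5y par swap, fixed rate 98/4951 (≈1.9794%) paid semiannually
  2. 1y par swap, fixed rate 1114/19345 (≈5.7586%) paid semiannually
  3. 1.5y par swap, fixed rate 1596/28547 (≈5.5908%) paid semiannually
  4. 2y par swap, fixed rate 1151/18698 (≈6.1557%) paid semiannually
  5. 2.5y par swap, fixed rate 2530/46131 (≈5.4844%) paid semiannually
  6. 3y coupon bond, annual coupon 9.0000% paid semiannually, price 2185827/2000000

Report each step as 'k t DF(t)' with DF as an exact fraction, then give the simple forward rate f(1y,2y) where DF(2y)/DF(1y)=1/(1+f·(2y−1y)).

1 1/2 4951/5000
2 1 9443/10000
3 3/2 4601/5000
4 2 8849/10000
5 5/2 1747/2000
6 3 1059/1250
f(1y,2y) = ((9443/10000)/(8849/10000) − 1)/(1) = 594/8849 ≈ 6.7126%

step 1 [0.5y] swap r/2=49/4951: DF=(1 − 49/4951·(0))/(1+49/4951) = 4951/5000 ≈ 0.990200
step 2 [1y] swap r/2=557/19345: DF=(1 − 557/19345·(0.990200))/(1+557/19345) = 9443/10000 ≈ 0.944300
step 3 [1.5y] swap r/2=798/28547: DF=(1 − 798/28547·(0.990200+0.944300))/(1+798/28547) = 4601/5000 ≈ 0.920200
step 4 [2y] swap r/2=1151/37396: DF=(1 − 1151/37396·(0.990200+0.944300+0.920200))/(1+1151/37396) = 8849/10000 ≈ 0.884900
step 5 [2.5y] swap r/2=1265/46131: DF=(1 − 1265/46131·(0.990200+0.944300+0.920200+0.884900))/(1+1265/46131) = 1747/2000 ≈ 0.873500
step 6 [3y] bond c/2=9/200: DF=(2185827/2000000 − 9/200·(0.990200+0.944300+0.920200+0.884900+0.873500))/(1+9/200) = 1059/1250 ≈ 0.847200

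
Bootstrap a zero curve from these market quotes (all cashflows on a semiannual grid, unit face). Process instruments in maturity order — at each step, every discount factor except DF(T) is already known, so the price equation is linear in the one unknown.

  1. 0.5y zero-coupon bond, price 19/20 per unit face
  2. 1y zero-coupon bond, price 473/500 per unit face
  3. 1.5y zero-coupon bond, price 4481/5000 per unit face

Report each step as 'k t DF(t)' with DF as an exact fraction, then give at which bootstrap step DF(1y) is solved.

1 1/2 19/20
2 1 473/500
3 3/2 4481/5000
DF(1y) is solved at step 2

step 1 [0.5y] zero: DF = P = 19/20 ≈ 0.950000
step 2 [1y] zero: DF = P = 473/500 ≈ 0.946000
step 3 [1.5y] zero: DF = P = 4481/5000 ≈ 0.896200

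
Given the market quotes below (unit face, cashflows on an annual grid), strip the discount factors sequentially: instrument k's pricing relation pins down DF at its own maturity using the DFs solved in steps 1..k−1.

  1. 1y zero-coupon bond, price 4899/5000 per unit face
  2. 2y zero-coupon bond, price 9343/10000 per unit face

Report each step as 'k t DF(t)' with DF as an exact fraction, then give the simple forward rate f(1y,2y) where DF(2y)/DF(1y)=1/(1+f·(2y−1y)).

1 1 4899/5000
2 2 9343/10000
f(1y,2y) = ((4899/5000)/(9343/10000) − 1)/(1) = 455/9343 ≈ 4.8700%

step 1 [1y] zero: DF = P = 4899/5000 ≈ 0.979800
step 2 [2y] zero: DF = P = 9343/10000 ≈ 0.934300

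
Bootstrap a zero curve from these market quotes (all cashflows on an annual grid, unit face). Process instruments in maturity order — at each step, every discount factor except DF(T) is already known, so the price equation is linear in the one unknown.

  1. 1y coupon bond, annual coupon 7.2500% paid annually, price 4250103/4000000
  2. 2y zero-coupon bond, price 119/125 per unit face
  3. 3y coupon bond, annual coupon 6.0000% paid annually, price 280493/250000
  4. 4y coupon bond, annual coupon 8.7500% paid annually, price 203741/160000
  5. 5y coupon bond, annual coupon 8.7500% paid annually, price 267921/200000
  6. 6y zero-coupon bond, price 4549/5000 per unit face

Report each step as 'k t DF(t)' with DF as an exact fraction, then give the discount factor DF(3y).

1 1 9907/10000
2 2 119/125
3 3 1897/2000
4 4 9383/10000
5 5 9237/10000
6 6 4549/5000
DF(3y) = 1897/2000 ≈ 0.948500

step 1 [1y] bond c/1=29/400: DF=(4250103/4000000 − 29/400·(0))/(1+29/400) = 9907/10000 ≈ 0.990700
step 2 [2y] zero: DF = P = 119/125 ≈ 0.952000
step 3 [3y] bond c/1=3/50: DF=(280493/250000 − 3/50·(0.990700+0.952000))/(1+3/50) = 1897/2000 ≈ 0.948500
step 4 [4y] bond c/1=7/80: DF=(203741/160000 − 7/80·(0.990700+0.952000+0.948500))/(1+7/80) = 9383/10000 ≈ 0.938300
step 5 [5y] bond c/1=7/80: DF=(267921/200000 − 7/80·(0.990700+0.952000+0.948500+0.938300))/(1+7/80) = 9237/10000 ≈ 0.923700
step 6 [6y] zero: DF = P = 4549/5000 ≈ 0.909800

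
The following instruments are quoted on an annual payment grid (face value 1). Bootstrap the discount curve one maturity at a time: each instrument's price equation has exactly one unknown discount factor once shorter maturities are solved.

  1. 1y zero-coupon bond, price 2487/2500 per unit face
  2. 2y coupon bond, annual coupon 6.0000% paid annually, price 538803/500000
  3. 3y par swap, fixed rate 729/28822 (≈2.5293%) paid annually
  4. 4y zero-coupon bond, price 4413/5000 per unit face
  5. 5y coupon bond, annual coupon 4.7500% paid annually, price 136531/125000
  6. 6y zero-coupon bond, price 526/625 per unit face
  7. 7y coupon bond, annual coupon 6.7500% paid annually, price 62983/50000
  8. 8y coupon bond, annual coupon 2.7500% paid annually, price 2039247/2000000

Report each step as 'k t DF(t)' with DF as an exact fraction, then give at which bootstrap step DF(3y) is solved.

step 1 [1y] zero: DF = P = 2487/2500 ≈ 0.994800
step 2 [2y] bond c/1=3/50: DF=(538803/500000 − 3/50·(0.994800))/(1+3/50) = 9603/10000 ≈ 0.960300
step 3 [3y] swap r/1=729/28822: DF=(1 − 729/28822·(0.994800+0.960300))/(1+729/28822) = 9271/10000 ≈ 0.927100
step 4 [4y] zero: DF = P = 4413/5000 ≈ 0.882600
step 5 [5y] bond c/1=19/400: DF=(136531/125000 − 19/400·(0.994800+0.960300+0.927100+0.882600))/(1+19/400) = 109/125 ≈ 0.872000
step 6 [6y] zero: DF = P = 526/625 ≈ 0.841600
step 7 [7y] bond c/1=27/400: DF=(62983/50000 − 27/400·(0.994800+0.960300+0.927100+0.882600+0.872000+0.841600))/(1+27/400) = 521/625 ≈ 0.833600
step 8 [8y] bond c/1=11/400: DF=(2039247/2000000 − 11/400·(0.994800+0.960300+0.927100+0.882600+0.872000+0.841600+0.833600))/(1+11/400) = 4117/5000 ≈ 0.823400

1 1 2487/2500
2 2 9603/10000
3 3 9271/10000
4 4 4413/5000
5 5 109/125
6 6 526/625
7 7 521/625
8 8 4117/5000
DF(3y) is solved at step 3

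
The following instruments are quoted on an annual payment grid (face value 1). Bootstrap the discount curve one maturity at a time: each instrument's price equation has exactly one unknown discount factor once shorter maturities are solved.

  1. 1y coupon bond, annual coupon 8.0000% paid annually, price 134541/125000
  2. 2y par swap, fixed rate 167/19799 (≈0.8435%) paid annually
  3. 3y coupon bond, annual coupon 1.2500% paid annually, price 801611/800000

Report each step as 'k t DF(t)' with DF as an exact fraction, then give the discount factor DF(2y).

step 1 [1y] bond c/1=2/25: DF=(134541/125000 − 2/25·(0))/(1+2/25) = 4983/5000 ≈ 0.996600
step 2 [2y] swap r/1=167/19799: DF=(1 − 167/19799·(0.996600))/(1+167/19799) = 9833/10000 ≈ 0.983300
step 3 [3y] bond c/1=1/80: DF=(801611/800000 − 1/80·(0.996600+0.983300))/(1+1/80) = 2413/2500 ≈ 0.965200

1 1 4983/5000
2 2 9833/10000
3 3 2413/2500
DF(2y) = 9833/10000 ≈ 0.983300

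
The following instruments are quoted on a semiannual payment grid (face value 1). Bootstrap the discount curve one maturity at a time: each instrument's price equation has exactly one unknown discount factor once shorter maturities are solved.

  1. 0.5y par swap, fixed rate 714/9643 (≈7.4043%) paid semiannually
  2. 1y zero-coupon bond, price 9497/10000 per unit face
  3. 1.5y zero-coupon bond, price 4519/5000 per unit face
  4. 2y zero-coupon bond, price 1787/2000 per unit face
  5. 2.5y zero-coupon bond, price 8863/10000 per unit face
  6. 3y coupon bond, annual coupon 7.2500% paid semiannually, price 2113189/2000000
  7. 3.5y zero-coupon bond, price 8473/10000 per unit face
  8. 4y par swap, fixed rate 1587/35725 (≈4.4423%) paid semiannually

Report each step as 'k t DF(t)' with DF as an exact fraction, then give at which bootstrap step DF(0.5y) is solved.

step 1 [0.5y] swap r/2=357/9643: DF=(1 − 357/9643·(0))/(1+357/9643) = 9643/10000 ≈ 0.964300
step 2 [1y] zero: DF = P = 9497/10000 ≈ 0.949700
step 3 [1.5y] zero: DF = P = 4519/5000 ≈ 0.903800
step 4 [2y] zero: DF = P = 1787/2000 ≈ 0.893500
step 5 [2.5y] zero: DF = P = 8863/10000 ≈ 0.886300
step 6 [3y] bond c/2=29/800: DF=(2113189/2000000 − 29/800·(0.964300+0.949700+0.903800+0.893500+0.886300))/(1+29/800) = 2147/2500 ≈ 0.858800
step 7 [3.5y] zero: DF = P = 8473/10000 ≈ 0.847300
step 8 [4y] swap r/2=1587/71450: DF=(1 − 1587/71450·(0.964300+0.949700+0.903800+0.893500+0.886300+0.858800+0.847300))/(1+1587/71450) = 8413/10000 ≈ 0.841300

1 1/2 9643/10000
2 1 9497/10000
3 3/2 4519/5000
4 2 1787/2000
5 5/2 8863/10000
6 3 2147/2500
7 7/2 8473/10000
8 4 8413/10000
DF(0.5y) is solved at step 1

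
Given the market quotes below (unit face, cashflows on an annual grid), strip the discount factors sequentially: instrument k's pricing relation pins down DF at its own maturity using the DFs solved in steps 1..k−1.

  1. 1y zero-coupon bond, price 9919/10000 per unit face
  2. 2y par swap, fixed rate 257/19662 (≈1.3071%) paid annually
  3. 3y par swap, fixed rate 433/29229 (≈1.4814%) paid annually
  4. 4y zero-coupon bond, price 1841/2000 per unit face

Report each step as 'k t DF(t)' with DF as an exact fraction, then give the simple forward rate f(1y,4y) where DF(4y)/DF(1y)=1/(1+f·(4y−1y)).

1 1 9919/10000
2 2 9743/10000
3 3 9567/10000
4 4 1841/2000
f(1y,4y) = ((9919/10000)/(1841/2000) − 1)/(3) = 34/1315 ≈ 2.5856%

step 1 [1y] zero: DF = P = 9919/10000 ≈ 0.991900
step 2 [2y] swap r/1=257/19662: DF=(1 − 257/19662·(0.991900))/(1+257/19662) = 9743/10000 ≈ 0.974300
step 3 [3y] swap r/1=433/29229: DF=(1 − 433/29229·(0.991900+0.974300))/(1+433/29229) = 9567/10000 ≈ 0.956700
step 4 [4y] zero: DF = P = 1841/2000 ≈ 0.920500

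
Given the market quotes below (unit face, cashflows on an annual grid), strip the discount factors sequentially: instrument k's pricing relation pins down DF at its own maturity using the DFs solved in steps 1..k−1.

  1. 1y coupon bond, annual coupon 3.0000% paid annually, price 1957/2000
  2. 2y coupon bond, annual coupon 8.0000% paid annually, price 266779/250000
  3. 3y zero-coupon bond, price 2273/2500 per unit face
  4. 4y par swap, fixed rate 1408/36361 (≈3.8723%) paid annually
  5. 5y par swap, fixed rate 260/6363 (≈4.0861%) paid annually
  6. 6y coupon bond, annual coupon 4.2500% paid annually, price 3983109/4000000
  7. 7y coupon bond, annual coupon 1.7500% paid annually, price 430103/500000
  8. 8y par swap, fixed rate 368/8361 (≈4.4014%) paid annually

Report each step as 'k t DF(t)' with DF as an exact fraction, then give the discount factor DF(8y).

1 1 19/20
2 2 9177/10000
3 3 2273/2500
4 4 537/625
5 5 409/500
6 6 967/1250
7 7 1511/2000
8 8 441/625
DF(8y) = 441/625 ≈ 0.705600

step 1 [1y] bond c/1=3/100: DF=(1957/2000 − 3/100·(0))/(1+3/100) = 19/20 ≈ 0.950000
step 2 [2y] bond c/1=2/25: DF=(266779/250000 − 2/25·(0.950000))/(1+2/25) = 9177/10000 ≈ 0.917700
step 3 [3y] zero: DF = P = 2273/2500 ≈ 0.909200
step 4 [4y] swap r/1=1408/36361: DF=(1 − 1408/36361·(0.950000+0.917700+0.909200))/(1+1408/36361) = 537/625 ≈ 0.859200
step 5 [5y] swap r/1=260/6363: DF=(1 − 260/6363·(0.950000+0.917700+0.909200+0.859200))/(1+260/6363) = 409/500 ≈ 0.818000
step 6 [6y] bond c/1=17/400: DF=(3983109/4000000 − 17/400·(0.950000+0.917700+0.909200+0.859200+0.818000))/(1+17/400) = 967/1250 ≈ 0.773600
step 7 [7y] bond c/1=7/400: DF=(430103/500000 − 7/400·(0.950000+0.917700+0.909200+0.859200+0.818000+0.773600))/(1+7/400) = 1511/2000 ≈ 0.755500
step 8 [8y] swap r/1=368/8361: DF=(1 − 368/8361·(0.950000+0.917700+0.909200+0.859200+0.818000+0.773600+0.755500))/(1+368/8361) = 441/625 ≈ 0.705600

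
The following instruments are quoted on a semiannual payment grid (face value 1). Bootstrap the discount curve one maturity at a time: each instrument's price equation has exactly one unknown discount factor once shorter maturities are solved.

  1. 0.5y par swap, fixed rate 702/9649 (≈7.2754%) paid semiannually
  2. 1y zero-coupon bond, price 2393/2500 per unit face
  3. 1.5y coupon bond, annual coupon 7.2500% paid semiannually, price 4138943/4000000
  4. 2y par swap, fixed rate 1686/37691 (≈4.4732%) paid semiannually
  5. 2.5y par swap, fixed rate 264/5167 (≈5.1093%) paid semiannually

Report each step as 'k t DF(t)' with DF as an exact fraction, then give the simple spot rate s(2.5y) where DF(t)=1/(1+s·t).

1 1/2 9649/10000
2 1 2393/2500
3 3/2 9313/10000
4 2 9157/10000
5 5/2 2203/2500
s(2.5y) = (1/(2203/2500) − 1)/(5/2) = 594/11015 ≈ 5.3926%

step 1 [0.5y] swap r/2=351/9649: DF=(1 − 351/9649·(0))/(1+351/9649) = 9649/10000 ≈ 0.964900
step 2 [1y] zero: DF = P = 2393/2500 ≈ 0.957200
step 3 [1.5y] bond c/2=29/800: DF=(4138943/4000000 − 29/800·(0.964900+0.957200))/(1+29/800) = 9313/10000 ≈ 0.931300
step 4 [2y] swap r/2=843/37691: DF=(1 − 843/37691·(0.964900+0.957200+0.931300))/(1+843/37691) = 9157/10000 ≈ 0.915700
step 5 [2.5y] swap r/2=132/5167: DF=(1 − 132/5167·(0.964900+0.957200+0.931300+0.915700))/(1+132/5167) = 2203/2500 ≈ 0.881200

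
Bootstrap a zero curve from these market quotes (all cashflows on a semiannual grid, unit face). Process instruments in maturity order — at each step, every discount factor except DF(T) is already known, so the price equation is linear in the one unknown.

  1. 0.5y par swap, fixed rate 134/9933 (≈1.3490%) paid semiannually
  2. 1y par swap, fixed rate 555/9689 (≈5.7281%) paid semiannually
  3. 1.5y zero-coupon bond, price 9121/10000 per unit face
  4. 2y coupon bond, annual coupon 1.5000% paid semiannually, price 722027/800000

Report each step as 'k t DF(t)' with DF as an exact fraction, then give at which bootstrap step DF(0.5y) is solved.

step 1 [0.5y] swap r/2=67/9933: DF=(1 − 67/9933·(0))/(1+67/9933) = 9933/10000 ≈ 0.993300
step 2 [1y] swap r/2=555/19378: DF=(1 − 555/19378·(0.993300))/(1+555/19378) = 1889/2000 ≈ 0.944500
step 3 [1.5y] zero: DF = P = 9121/10000 ≈ 0.912100
step 4 [2y] bond c/2=3/400: DF=(722027/800000 − 3/400·(0.993300+0.944500+0.912100))/(1+3/400) = 4373/5000 ≈ 0.874600

1 1/2 9933/10000
2 1 1889/2000
3 3/2 9121/10000
4 2 4373/5000
DF(0.5y) is solved at step 1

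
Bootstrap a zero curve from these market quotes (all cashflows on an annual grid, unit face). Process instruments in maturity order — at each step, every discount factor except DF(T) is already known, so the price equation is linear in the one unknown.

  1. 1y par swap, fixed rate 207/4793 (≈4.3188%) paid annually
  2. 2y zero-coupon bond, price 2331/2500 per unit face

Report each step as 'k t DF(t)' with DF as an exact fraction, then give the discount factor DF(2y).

1 1 4793/5000
2 2 2331/2500
DF(2y) = 2331/2500 ≈ 0.932400

step 1 [1y] swap r/1=207/4793: DF=(1 − 207/4793·(0))/(1+207/4793) = 4793/5000 ≈ 0.958600
step 2 [2y] zero: DF = P = 2331/2500 ≈ 0.932400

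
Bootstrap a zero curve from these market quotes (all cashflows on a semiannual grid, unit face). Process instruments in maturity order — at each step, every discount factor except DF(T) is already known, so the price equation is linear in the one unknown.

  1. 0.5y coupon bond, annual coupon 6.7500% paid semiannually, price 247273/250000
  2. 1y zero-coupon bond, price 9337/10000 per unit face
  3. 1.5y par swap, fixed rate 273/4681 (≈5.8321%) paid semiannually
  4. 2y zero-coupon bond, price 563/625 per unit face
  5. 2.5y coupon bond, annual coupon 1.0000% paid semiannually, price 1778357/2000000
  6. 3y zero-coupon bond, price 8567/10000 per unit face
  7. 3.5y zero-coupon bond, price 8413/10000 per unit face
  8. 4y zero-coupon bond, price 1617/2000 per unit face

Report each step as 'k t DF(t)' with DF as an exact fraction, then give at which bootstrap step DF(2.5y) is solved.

step 1 [0.5y] bond c/2=27/800: DF=(247273/250000 − 27/800·(0))/(1+27/800) = 598/625 ≈ 0.956800
step 2 [1y] zero: DF = P = 9337/10000 ≈ 0.933700
step 3 [1.5y] swap r/2=273/9362: DF=(1 − 273/9362·(0.956800+0.933700))/(1+273/9362) = 9181/10000 ≈ 0.918100
step 4 [2y] zero: DF = P = 563/625 ≈ 0.900800
step 5 [2.5y] bond c/2=1/200: DF=(1778357/2000000 − 1/200·(0.956800+0.933700+0.918100+0.900800))/(1+1/200) = 8663/10000 ≈ 0.866300
step 6 [3y] zero: DF = P = 8567/10000 ≈ 0.856700
step 7 [3.5y] zero: DF = P = 8413/10000 ≈ 0.841300
step 8 [4y] zero: DF = P = 1617/2000 ≈ 0.808500

1 1/2 598/625
2 1 9337/10000
3 3/2 9181/10000
4 2 563/625
5 5/2 8663/10000
6 3 8567/10000
7 7/2 8413/10000
8 4 1617/2000
DF(2.5y) is solved at step 5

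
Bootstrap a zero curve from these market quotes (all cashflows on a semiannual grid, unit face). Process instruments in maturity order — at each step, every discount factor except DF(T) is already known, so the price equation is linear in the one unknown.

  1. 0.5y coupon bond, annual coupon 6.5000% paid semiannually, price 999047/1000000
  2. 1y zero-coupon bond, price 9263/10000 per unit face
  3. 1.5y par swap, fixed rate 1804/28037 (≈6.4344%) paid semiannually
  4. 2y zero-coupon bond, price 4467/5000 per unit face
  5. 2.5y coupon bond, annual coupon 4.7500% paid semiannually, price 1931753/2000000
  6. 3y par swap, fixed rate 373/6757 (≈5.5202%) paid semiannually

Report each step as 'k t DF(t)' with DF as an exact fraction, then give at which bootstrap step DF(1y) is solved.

1 1/2 2419/2500
2 1 9263/10000
3 3/2 4549/5000
4 2 4467/5000
5 5/2 8577/10000
6 3 2127/2500
DF(1y) is solved at step 2

step 1 [0.5y] bond c/2=13/400: DF=(999047/1000000 − 13/400·(0))/(1+13/400) = 2419/2500 ≈ 0.967600
step 2 [1y] zero: DF = P = 9263/10000 ≈ 0.926300
step 3 [1.5y] swap r/2=902/28037: DF=(1 − 902/28037·(0.967600+0.926300))/(1+902/28037) = 4549/5000 ≈ 0.909800
step 4 [2y] zero: DF = P = 4467/5000 ≈ 0.893400
step 5 [2.5y] bond c/2=19/800: DF=(1931753/2000000 − 19/800·(0.967600+0.926300+0.909800+0.893400))/(1+19/800) = 8577/10000 ≈ 0.857700
step 6 [3y] swap r/2=373/13514: DF=(1 − 373/13514·(0.967600+0.926300+0.909800+0.893400+0.857700))/(1+373/13514) = 2127/2500 ≈ 0.850800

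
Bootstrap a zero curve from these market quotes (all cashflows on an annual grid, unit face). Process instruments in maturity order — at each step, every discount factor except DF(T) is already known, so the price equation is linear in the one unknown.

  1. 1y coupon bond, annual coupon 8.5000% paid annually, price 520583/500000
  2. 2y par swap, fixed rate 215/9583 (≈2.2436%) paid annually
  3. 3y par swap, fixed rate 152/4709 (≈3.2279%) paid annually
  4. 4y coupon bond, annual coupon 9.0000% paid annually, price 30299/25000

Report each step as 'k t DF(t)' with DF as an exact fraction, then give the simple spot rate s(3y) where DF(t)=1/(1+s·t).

1 1 2399/2500
2 2 957/1000
3 3 568/625
4 4 4393/5000
s(3y) = (1/(568/625) − 1)/(3) = 19/568 ≈ 3.3451%

step 1 [1y] bond c/1=17/200: DF=(520583/500000 − 17/200·(0))/(1+17/200) = 2399/2500 ≈ 0.959600
step 2 [2y] swap r/1=215/9583: DF=(1 − 215/9583·(0.959600))/(1+215/9583) = 957/1000 ≈ 0.957000
step 3 [3y] swap r/1=152/4709: DF=(1 − 152/4709·(0.959600+0.957000))/(1+152/4709) = 568/625 ≈ 0.908800
step 4 [4y] bond c/1=9/100: DF=(30299/25000 − 9/100·(0.959600+0.957000+0.908800))/(1+9/100) = 4393/5000 ≈ 0.878600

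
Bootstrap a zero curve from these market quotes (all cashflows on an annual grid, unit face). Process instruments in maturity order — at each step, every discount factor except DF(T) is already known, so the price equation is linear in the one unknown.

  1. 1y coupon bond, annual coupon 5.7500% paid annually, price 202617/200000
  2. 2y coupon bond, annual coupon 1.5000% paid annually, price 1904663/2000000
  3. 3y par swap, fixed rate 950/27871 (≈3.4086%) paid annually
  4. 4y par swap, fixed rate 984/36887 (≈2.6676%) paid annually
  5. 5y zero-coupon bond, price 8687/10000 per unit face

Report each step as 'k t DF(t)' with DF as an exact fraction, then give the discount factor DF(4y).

step 1 [1y] bond c/1=23/400: DF=(202617/200000 − 23/400·(0))/(1+23/400) = 479/500 ≈ 0.958000
step 2 [2y] bond c/1=3/200: DF=(1904663/2000000 − 3/200·(0.958000))/(1+3/200) = 9241/10000 ≈ 0.924100
step 3 [3y] swap r/1=950/27871: DF=(1 − 950/27871·(0.958000+0.924100))/(1+950/27871) = 181/200 ≈ 0.905000
step 4 [4y] swap r/1=984/36887: DF=(1 − 984/36887·(0.958000+0.924100+0.905000))/(1+984/36887) = 1127/1250 ≈ 0.901600
step 5 [5y] zero: DF = P = 8687/10000 ≈ 0.868700

1 1 479/500
2 2 9241/10000
3 3 181/200
4 4 1127/1250
5 5 8687/10000
DF(4y) = 1127/1250 ≈ 0.901600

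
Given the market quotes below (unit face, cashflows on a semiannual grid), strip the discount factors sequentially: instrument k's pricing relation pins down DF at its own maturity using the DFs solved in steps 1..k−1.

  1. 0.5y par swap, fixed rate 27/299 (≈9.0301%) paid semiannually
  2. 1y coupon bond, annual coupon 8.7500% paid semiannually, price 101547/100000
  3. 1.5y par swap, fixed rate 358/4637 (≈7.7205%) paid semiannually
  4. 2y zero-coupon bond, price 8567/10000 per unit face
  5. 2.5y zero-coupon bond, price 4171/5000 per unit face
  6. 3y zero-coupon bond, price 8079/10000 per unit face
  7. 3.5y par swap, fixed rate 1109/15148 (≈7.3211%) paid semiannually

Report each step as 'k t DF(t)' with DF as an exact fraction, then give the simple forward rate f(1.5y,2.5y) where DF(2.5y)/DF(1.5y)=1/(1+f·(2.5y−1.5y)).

1 1/2 598/625
2 1 583/625
3 3/2 4463/5000
4 2 8567/10000
5 5/2 4171/5000
6 3 8079/10000
7 7/2 3891/5000
f(1.5y,2.5y) = ((4463/5000)/(4171/5000) − 1)/(1) = 292/4171 ≈ 7.0007%

step 1 [0.5y] swap r/2=27/598: DF=(1 − 27/598·(0))/(1+27/598) = 598/625 ≈ 0.956800
step 2 [1y] bond c/2=7/160: DF=(101547/100000 − 7/160·(0.956800))/(1+7/160) = 583/625 ≈ 0.932800
step 3 [1.5y] swap r/2=179/4637: DF=(1 − 179/4637·(0.956800+0.932800))/(1+179/4637) = 4463/5000 ≈ 0.892600
step 4 [2y] zero: DF = P = 8567/10000 ≈ 0.856700
step 5 [2.5y] zero: DF = P = 4171/5000 ≈ 0.834200
step 6 [3y] zero: DF = P = 8079/10000 ≈ 0.807900
step 7 [3.5y] swap r/2=1109/30296: DF=(1 − 1109/30296·(0.956800+0.932800+0.892600+0.856700+0.834200+0.807900))/(1+1109/30296) = 3891/5000 ≈ 0.778200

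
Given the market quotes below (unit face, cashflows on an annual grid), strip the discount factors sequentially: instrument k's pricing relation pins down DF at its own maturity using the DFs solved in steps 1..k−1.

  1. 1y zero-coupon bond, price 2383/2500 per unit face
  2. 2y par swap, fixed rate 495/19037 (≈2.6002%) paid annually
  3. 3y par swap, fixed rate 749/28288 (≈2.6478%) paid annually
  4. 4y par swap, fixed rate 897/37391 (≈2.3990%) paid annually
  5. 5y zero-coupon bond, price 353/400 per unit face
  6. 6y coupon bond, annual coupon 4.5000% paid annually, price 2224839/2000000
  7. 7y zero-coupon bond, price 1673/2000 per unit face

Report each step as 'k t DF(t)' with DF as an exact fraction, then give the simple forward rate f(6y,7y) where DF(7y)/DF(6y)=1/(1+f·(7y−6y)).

1 1 2383/2500
2 2 1901/2000
3 3 9251/10000
4 4 9103/10000
5 5 353/400
6 6 1731/2000
7 7 1673/2000
f(6y,7y) = ((1731/2000)/(1673/2000) − 1)/(1) = 58/1673 ≈ 3.4668%

step 1 [1y] zero: DF = P = 2383/2500 ≈ 0.953200
step 2 [2y] swap r/1=495/19037: DF=(1 − 495/19037·(0.953200))/(1+495/19037) = 1901/2000 ≈ 0.950500
step 3 [3y] swap r/1=749/28288: DF=(1 − 749/28288·(0.953200+0.950500))/(1+749/28288) = 9251/10000 ≈ 0.925100
step 4 [4y] swap r/1=897/37391: DF=(1 − 897/37391·(0.953200+0.950500+0.925100))/(1+897/37391) = 9103/10000 ≈ 0.910300
step 5 [5y] zero: DF = P = 353/400 ≈ 0.882500
step 6 [6y] bond c/1=9/200: DF=(2224839/2000000 − 9/200·(0.953200+0.950500+0.925100+0.910300+0.882500))/(1+9/200) = 1731/2000 ≈ 0.865500
step 7 [7y] zero: DF = P = 1673/2000 ≈ 0.836500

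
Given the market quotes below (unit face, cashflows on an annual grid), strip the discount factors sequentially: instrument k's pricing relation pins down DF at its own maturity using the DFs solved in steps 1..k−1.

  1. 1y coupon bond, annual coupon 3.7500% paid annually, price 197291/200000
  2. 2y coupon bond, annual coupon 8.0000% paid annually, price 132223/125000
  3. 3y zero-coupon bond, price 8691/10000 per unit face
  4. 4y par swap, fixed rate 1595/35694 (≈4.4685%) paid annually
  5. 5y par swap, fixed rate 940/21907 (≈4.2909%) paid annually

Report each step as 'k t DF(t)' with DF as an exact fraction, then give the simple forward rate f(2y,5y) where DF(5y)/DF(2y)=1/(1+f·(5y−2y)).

1 1 2377/2500
2 2 909/1000
3 3 8691/10000
4 4 1681/2000
5 5 203/250
f(2y,5y) = ((909/1000)/(203/250) − 1)/(3) = 97/2436 ≈ 3.9819%

step 1 [1y] bond c/1=3/80: DF=(197291/200000 − 3/80·(0))/(1+3/80) = 2377/2500 ≈ 0.950800
step 2 [2y] bond c/1=2/25: DF=(132223/125000 − 2/25·(0.950800))/(1+2/25) = 909/1000 ≈ 0.909000
step 3 [3y] zero: DF = P = 8691/10000 ≈ 0.869100
step 4 [4y] swap r/1=1595/35694: DF=(1 − 1595/35694·(0.950800+0.909000+0.869100))/(1+1595/35694) = 1681/2000 ≈ 0.840500
step 5 [5y] swap r/1=940/21907: DF=(1 − 940/21907·(0.950800+0.909000+0.869100+0.840500))/(1+940/21907) = 203/250 ≈ 0.812000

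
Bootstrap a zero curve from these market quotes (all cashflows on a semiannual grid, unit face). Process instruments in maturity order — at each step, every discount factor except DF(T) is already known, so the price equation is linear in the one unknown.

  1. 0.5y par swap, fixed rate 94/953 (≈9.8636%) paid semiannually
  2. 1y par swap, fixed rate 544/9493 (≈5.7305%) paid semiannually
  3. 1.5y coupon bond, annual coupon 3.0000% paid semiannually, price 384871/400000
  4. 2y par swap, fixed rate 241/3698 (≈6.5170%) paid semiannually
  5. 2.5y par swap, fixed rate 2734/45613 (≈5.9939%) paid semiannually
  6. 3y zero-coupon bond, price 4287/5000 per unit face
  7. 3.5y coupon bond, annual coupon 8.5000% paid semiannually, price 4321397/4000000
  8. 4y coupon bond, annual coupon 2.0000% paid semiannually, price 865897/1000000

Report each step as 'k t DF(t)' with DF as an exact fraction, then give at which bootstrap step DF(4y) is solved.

step 1 [0.5y] swap r/2=47/953: DF=(1 − 47/953·(0))/(1+47/953) = 953/1000 ≈ 0.953000
step 2 [1y] swap r/2=272/9493: DF=(1 − 272/9493·(0.953000))/(1+272/9493) = 591/625 ≈ 0.945600
step 3 [1.5y] bond c/2=3/200: DF=(384871/400000 − 3/200·(0.953000+0.945600))/(1+3/200) = 9199/10000 ≈ 0.919900
step 4 [2y] swap r/2=241/7396: DF=(1 − 241/7396·(0.953000+0.945600+0.919900))/(1+241/7396) = 1759/2000 ≈ 0.879500
step 5 [2.5y] swap r/2=1367/45613: DF=(1 − 1367/45613·(0.953000+0.945600+0.919900+0.879500))/(1+1367/45613) = 8633/10000 ≈ 0.863300
step 6 [3y] zero: DF = P = 4287/5000 ≈ 0.857400
step 7 [3.5y] bond c/2=17/400: DF=(4321397/4000000 − 17/400·(0.953000+0.945600+0.919900+0.879500+0.863300+0.857400))/(1+17/400) = 4077/5000 ≈ 0.815400
step 8 [4y] bond c/2=1/100: DF=(865897/1000000 − 1/100·(0.953000+0.945600+0.919900+0.879500+0.863300+0.857400+0.815400))/(1+1/100) = 1989/2500 ≈ 0.795600

1 1/2 953/1000
2 1 591/625
3 3/2 9199/10000
4 2 1759/2000
5 5/2 8633/10000
6 3 4287/5000
7 7/2 4077/5000
8 4 1989/2500
DF(4y) is solved at step 8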